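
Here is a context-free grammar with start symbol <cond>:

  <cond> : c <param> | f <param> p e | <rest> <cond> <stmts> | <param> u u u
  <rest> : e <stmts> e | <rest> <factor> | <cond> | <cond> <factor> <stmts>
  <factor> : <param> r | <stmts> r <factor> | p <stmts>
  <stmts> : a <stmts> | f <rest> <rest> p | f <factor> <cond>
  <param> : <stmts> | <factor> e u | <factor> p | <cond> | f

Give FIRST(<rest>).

<rest> : e <stmts> e contributes {e}.
From <rest> : <rest> <factor>: add FIRST(<rest>) = { a, c, e, f, p }.
From <rest> : <cond>: add FIRST(<cond>) = { a, c, e, f, p }.
From <rest> : <cond> <factor> <stmts>: add FIRST(<cond>) = { a, c, e, f, p }.
Union: FIRST(<rest>) = { a, c, e, f, p }.

{ a, c, e, f, p }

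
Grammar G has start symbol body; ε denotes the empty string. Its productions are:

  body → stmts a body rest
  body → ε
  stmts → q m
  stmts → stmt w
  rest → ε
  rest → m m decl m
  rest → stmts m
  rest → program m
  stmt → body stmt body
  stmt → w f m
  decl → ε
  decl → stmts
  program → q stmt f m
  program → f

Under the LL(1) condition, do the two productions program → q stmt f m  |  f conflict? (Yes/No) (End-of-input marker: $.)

FIRST(q stmt f m) = { q } and FIRST(f) = { f }.
The FIRST sets are disjoint and neither alternative is nullable — no conflict.

No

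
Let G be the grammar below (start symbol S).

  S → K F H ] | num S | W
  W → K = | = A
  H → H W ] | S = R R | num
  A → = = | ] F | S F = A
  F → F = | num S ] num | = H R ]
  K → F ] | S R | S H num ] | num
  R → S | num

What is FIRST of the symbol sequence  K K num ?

Add FIRST(K) = { =, num }; K is not nullable, stop.

{ =, num }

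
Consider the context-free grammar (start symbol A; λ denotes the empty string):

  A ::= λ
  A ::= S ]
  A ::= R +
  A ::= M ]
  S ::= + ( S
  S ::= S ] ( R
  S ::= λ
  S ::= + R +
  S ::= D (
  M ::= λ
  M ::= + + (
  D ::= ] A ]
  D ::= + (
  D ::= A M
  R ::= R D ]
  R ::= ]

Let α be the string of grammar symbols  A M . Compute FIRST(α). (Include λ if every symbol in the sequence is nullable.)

Add FIRST(A)\{λ} = { (, +, ] }; A is nullable, continue.
Add FIRST(M)\{λ} = { + }; M is nullable, continue.
Every symbol is nullable, so include λ.

{ (, +, ], λ }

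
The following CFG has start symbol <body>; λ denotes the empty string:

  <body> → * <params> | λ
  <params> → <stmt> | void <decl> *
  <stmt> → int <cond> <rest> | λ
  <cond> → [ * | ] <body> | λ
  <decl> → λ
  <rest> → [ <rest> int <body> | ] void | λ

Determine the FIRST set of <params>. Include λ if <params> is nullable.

From <params> → <stmt>: add FIRST(<stmt>) = { int, λ } (including λ since <stmt> is nullable).
<params> → void <decl> * contributes {void}.
Union: FIRST(<params>) = { int, void, λ }.

{ int, void, λ }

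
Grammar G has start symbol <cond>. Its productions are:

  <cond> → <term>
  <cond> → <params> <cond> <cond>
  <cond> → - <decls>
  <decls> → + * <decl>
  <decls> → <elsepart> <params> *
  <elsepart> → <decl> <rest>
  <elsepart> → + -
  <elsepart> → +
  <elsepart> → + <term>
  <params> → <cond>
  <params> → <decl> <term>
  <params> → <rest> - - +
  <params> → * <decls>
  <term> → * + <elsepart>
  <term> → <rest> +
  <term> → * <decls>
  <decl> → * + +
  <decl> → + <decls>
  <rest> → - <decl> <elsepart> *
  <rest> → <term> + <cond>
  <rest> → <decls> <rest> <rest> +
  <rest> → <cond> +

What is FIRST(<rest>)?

{ *, +, - }

<rest> → - <decl> <elsepart> * contributes {-}.
From <rest> → <term> + <cond>: add FIRST(<term>) = { *, +, - }.
From <rest> → <decls> <rest> <rest> +: add FIRST(<decls>) = { *, + }.
From <rest> → <cond> +: add FIRST(<cond>) = { *, +, - }.
Union: FIRST(<rest>) = { *, +, - }.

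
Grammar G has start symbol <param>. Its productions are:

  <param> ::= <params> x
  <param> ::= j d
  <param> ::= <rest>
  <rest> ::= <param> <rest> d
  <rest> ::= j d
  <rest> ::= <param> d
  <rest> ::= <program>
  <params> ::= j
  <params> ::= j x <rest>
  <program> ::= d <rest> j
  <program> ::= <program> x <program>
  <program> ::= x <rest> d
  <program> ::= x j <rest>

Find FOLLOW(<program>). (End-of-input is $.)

{ $, d, j, x }

In <rest> ::= <program>: <program> is at the end, add FOLLOW(<rest>) = { $, d, j, x }.
In <program> ::= <program> x <program>: add FIRST(x <program>) = { x }.
In <program> ::= <program> x <program>: <program> is at the end, add FOLLOW(<program>) = { $, d, j, x }.
Union: FOLLOW(<program>) = { $, d, j, x }.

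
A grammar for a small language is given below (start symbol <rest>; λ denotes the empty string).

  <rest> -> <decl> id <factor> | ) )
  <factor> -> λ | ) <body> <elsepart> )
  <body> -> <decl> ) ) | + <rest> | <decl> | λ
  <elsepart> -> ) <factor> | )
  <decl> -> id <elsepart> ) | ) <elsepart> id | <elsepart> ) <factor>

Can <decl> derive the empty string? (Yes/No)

No

Nullable nonterminals: <body>, <factor>.
No production of <decl> has an RHS whose symbols are all nullable, so <decl> is not nullable.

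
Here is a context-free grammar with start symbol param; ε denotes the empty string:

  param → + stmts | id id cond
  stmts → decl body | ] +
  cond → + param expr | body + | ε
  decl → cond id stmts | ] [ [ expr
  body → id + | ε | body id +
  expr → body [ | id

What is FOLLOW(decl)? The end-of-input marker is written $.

{ $, [, id }

In stmts → decl body: add FIRST(body)\{ε} = { id }.
  Since body is nullable, also add FOLLOW(stmts) = { $, [, id }.
Union: FOLLOW(decl) = { $, [, id }.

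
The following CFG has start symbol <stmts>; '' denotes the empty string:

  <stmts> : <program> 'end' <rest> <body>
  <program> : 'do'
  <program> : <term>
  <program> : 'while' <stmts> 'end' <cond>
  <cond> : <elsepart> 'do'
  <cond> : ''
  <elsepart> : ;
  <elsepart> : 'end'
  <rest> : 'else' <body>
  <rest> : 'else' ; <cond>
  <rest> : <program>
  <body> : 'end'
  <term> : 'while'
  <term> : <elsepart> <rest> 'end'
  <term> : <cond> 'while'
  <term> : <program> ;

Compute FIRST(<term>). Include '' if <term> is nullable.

<term> : 'while' contributes {'while'}.
From <term> : <elsepart> <rest> 'end': add FIRST(<elsepart>) = { 'end', ; }.
From <term> : <cond> 'while': <cond> nullable, take FIRST(<cond>) ∪ {'while'} = { 'end', 'while', ; }.
From <term> : <program> ;: add FIRST(<program>) = { 'do', 'end', 'while', ; }.
Union: FIRST(<term>) = { 'do', 'end', 'while', ; }.

{ 'do', 'end', 'while', ; }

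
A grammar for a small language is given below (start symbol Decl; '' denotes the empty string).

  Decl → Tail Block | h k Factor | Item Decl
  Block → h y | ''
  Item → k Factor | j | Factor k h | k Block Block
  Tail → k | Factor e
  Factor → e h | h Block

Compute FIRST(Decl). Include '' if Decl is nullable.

From Decl → Tail Block: add FIRST(Tail) = { e, h, k }.
Decl → h k Factor contributes {h}.
From Decl → Item Decl: add FIRST(Item) = { e, h, j, k }.
Union: FIRST(Decl) = { e, h, j, k }.

{ e, h, j, k }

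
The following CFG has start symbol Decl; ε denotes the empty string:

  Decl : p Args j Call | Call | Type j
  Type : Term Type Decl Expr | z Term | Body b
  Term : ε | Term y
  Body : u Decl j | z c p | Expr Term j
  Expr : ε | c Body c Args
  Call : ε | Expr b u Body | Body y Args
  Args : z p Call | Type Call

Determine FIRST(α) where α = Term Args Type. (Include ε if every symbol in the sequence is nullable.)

{ c, j, u, y, z }

Add FIRST(Term)\{ε} = { y }; Term is nullable, continue.
Add FIRST(Args) = { c, j, u, y, z }; Args is not nullable, stop.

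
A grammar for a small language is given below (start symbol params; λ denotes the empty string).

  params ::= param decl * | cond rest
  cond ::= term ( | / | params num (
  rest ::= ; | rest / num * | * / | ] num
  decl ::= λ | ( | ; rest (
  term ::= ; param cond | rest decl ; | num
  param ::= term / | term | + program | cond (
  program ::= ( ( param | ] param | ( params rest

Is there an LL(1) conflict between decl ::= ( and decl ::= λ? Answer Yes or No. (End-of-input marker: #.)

No

FIRST(() = { ( } and FIRST(λ) = { λ }.
The second is nullable but FOLLOW(decl) = { *, ; } is disjoint from FIRST of the first.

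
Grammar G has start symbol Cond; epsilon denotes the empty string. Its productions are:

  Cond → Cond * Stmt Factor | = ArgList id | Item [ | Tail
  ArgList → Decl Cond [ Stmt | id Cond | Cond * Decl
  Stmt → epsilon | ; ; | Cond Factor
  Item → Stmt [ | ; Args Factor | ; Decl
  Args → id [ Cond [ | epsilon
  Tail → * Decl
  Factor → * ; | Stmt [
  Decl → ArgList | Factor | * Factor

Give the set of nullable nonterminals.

{ Args, Stmt }

Directly nullable (have an epsilon-production): Stmt, Args.
No other nonterminal has a production whose RHS symbols are all nullable.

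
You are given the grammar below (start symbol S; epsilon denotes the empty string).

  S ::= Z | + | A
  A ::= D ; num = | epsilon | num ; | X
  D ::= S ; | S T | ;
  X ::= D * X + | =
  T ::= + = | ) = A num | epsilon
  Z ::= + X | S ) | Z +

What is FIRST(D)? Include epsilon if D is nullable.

{ ), *, +, ;, =, num, epsilon }

From D ::= S ;: S nullable, take FIRST(S) ∪ {;} = { ), *, +, ;, =, num }.
From D ::= S T: S, T nullable, take FIRST(S) ∪ FIRST(T) = { ), *, +, ;, =, num }; also epsilon since the whole RHS is nullable.
D ::= ; contributes {;}.
Union: FIRST(D) = { ), *, +, ;, =, num, epsilon }.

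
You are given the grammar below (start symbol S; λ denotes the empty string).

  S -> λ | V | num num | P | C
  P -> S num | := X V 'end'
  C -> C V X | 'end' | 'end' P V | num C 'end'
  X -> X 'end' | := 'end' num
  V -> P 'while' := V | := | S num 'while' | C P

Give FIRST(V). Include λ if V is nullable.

{ 'end', :=, num }

From V -> P 'while' := V: add FIRST(P) = { 'end', :=, num }.
V -> := contributes {:=}.
From V -> S num 'while': S nullable, take FIRST(S) ∪ {num} = { 'end', :=, num }.
From V -> C P: add FIRST(C) = { 'end', num }.
Union: FIRST(V) = { 'end', :=, num }.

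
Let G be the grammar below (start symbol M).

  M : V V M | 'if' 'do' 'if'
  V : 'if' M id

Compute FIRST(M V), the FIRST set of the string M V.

Add FIRST(M) = { 'if' }; M is not nullable, stop.

{ 'if' }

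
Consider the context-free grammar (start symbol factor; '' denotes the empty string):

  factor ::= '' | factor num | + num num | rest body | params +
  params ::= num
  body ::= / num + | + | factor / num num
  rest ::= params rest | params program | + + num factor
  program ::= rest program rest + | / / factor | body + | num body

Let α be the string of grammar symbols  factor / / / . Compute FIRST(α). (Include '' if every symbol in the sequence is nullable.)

Add FIRST(factor)\{''} = { +, num }; factor is nullable, continue.
/ is a terminal; add {/} and stop.

{ +, /, num }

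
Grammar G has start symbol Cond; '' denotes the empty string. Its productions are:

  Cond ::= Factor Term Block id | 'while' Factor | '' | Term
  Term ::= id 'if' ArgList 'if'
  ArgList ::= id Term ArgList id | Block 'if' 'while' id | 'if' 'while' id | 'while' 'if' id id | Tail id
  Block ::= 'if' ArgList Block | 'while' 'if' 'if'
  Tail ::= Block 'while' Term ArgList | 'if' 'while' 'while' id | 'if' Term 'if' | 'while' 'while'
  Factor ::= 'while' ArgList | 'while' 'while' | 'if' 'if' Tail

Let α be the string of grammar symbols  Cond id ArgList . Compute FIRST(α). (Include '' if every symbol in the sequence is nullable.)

Add FIRST(Cond)\{''} = { 'if', 'while', id }; Cond is nullable, continue.
id is a terminal; add {id} and stop.

{ 'if', 'while', id }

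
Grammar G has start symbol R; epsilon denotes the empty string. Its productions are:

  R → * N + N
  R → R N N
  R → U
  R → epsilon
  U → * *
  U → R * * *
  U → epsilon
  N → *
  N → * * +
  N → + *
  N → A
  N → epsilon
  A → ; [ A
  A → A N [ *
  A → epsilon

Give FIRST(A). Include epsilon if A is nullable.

{ *, +, ;, [, epsilon }

A → ; [ A contributes {;}.
From A → A N [ *: A, N nullable, take FIRST(A) ∪ FIRST(N) ∪ {[} = { *, +, ;, [ }.
A → epsilon contributes epsilon.
Union: FIRST(A) = { *, +, ;, [, epsilon }.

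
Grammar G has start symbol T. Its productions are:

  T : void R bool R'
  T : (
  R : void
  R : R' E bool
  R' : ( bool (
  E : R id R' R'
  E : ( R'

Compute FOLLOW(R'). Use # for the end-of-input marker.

In T : void R bool R': R' is at the end, add FOLLOW(T) = { # }.
In R : R' E bool: add FIRST(E bool) = { (, void }.
In E : R id R' R': add FIRST(R') = { ( }.
In E : R id R' R': R' is at the end, add FOLLOW(E) = { bool }.
In E : ( R': R' is at the end, add FOLLOW(E) = { bool }.
Union: FOLLOW(R') = { #, (, bool, void }.

{ #, (, bool, void }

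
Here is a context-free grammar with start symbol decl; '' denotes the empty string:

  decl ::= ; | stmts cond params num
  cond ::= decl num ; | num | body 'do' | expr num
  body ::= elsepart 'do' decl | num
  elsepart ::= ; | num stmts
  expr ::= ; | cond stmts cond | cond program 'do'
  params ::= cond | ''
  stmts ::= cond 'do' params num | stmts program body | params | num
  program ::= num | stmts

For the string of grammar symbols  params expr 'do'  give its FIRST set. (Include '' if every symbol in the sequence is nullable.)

{ ;, num }

Add FIRST(params)\{''} = { ;, num }; params is nullable, continue.
Add FIRST(expr) = { ;, num }; expr is not nullable, stop.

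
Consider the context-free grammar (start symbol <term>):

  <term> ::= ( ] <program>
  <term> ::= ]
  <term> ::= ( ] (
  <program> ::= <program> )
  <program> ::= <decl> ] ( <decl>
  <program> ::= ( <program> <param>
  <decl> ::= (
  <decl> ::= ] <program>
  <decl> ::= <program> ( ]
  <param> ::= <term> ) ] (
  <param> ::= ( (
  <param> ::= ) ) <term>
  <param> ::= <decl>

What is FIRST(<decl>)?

{ (, ] }

<decl> ::= ( contributes {(}.
<decl> ::= ] <program> contributes {]}.
From <decl> ::= <program> ( ]: add FIRST(<program>) = { (, ] }.
Union: FIRST(<decl>) = { (, ] }.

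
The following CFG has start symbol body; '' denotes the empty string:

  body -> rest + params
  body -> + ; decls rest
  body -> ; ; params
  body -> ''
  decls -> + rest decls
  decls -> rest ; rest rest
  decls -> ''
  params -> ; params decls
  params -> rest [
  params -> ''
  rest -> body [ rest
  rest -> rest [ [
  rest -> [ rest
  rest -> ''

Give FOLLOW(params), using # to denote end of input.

{ #, +, ;, [ }

In body -> rest + params: params is at the end, add FOLLOW(body) = { #, [ }.
In body -> ; ; params: params is at the end, add FOLLOW(body) = { #, [ }.
In params -> ; params decls: add FIRST(decls)\{''} = { +, ;, [ }.
  Since decls is nullable, also add FOLLOW(params) = { #, +, ;, [ }.
Union: FOLLOW(params) = { #, +, ;, [ }.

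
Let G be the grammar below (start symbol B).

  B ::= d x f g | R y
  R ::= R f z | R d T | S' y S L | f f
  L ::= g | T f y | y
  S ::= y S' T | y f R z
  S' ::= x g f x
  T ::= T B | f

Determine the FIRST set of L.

L ::= g contributes {g}.
From L ::= T f y: add FIRST(T) = { f }.
L ::= y contributes {y}.
Union: FIRST(L) = { f, g, y }.

{ f, g, y }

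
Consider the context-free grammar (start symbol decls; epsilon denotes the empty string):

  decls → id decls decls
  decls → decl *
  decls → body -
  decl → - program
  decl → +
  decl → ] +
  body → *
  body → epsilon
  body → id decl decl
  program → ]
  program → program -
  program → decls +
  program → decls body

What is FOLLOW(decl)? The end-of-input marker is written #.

{ *, +, -, ] }

In decls → decl *: add FIRST(*) = { * }.
In body → id decl decl: add FIRST(decl) = { +, -, ] }.
In body → id decl decl: decl is at the end, add FOLLOW(body) = { *, +, -, ] }.
Union: FOLLOW(decl) = { *, +, -, ] }.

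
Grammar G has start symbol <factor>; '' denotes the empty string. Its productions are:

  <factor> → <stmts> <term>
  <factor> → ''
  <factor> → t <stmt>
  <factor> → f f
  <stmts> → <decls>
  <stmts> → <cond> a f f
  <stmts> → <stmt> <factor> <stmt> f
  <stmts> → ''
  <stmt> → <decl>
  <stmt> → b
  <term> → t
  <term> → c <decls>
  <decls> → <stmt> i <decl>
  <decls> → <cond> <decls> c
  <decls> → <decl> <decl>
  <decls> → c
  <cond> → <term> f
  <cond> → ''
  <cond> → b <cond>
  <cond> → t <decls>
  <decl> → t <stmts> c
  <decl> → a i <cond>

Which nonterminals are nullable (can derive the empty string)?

Directly nullable (have an ''-production): <factor>, <stmts>, <cond>.
No other nonterminal has a production whose RHS symbols are all nullable.

{ <cond>, <factor>, <stmts> }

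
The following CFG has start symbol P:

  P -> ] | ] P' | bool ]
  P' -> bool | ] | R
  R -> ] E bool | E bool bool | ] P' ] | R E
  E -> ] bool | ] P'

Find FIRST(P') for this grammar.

{ ], bool }

P' -> bool contributes {bool}.
P' -> ] contributes {]}.
From P' -> R: add FIRST(R) = { ] }.
Union: FIRST(P') = { ], bool }.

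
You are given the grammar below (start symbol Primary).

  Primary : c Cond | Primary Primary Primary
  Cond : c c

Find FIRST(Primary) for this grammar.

Primary : c Cond contributes {c}.
From Primary : Primary Primary Primary: add FIRST(Primary) = { c }.
Union: FIRST(Primary) = { c }.

{ c }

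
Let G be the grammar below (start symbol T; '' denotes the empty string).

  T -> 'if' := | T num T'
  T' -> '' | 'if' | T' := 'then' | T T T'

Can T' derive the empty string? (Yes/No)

T' has an ''-production, so T' ⇒ ''.

Yes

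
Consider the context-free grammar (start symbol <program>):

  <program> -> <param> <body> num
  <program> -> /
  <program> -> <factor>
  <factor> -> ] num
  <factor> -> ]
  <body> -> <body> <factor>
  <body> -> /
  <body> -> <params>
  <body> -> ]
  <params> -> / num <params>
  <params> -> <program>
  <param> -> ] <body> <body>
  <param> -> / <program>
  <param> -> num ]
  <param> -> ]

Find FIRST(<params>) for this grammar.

<params> -> / num <params> contributes {/}.
From <params> -> <program>: add FIRST(<program>) = { /, ], num }.
Union: FIRST(<params>) = { /, ], num }.

{ /, ], num }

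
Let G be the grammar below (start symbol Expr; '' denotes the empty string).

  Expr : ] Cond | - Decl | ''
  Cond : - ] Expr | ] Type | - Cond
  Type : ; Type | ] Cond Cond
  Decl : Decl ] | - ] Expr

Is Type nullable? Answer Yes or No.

No

Nullable nonterminals: Expr.
No production of Type has an RHS whose symbols are all nullable, so Type is not nullable.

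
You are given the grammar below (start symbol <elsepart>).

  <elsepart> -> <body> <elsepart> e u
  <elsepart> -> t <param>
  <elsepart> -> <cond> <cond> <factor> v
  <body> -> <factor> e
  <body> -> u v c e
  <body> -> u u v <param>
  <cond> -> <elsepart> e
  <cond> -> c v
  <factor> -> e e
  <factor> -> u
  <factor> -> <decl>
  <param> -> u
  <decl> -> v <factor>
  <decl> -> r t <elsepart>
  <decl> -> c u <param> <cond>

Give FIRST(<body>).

From <body> -> <factor> e: add FIRST(<factor>) = { c, e, r, u, v }.
<body> -> u v c e contributes {u}.
<body> -> u u v <param> contributes {u}.
Union: FIRST(<body>) = { c, e, r, u, v }.

{ c, e, r, u, v }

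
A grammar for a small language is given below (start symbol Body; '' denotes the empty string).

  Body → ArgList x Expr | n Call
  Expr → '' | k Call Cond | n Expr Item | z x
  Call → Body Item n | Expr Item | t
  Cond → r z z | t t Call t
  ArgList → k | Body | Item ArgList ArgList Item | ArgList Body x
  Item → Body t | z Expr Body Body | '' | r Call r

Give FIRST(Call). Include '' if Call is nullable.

From Call → Body Item n: add FIRST(Body) = { k, n, r, z }.
From Call → Expr Item: Expr, Item nullable, take FIRST(Expr) ∪ FIRST(Item) = { k, n, r, z }; also '' since the whole RHS is nullable.
Call → t contributes {t}.
Union: FIRST(Call) = { k, n, r, t, z, '' }.

{ k, n, r, t, z, '' }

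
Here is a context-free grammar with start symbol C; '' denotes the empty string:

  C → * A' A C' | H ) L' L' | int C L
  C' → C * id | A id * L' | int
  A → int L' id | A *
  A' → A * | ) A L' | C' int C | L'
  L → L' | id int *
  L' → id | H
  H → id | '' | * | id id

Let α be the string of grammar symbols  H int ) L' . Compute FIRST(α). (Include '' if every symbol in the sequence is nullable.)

{ *, id, int }

Add FIRST(H)\{''} = { *, id }; H is nullable, continue.
int is a terminal; add {int} and stop.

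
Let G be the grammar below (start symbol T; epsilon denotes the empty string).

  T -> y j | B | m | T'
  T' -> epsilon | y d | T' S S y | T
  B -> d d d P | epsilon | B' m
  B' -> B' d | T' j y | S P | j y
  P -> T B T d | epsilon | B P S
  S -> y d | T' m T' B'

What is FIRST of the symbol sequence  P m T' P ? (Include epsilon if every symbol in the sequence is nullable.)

{ d, j, m, y }

Add FIRST(P)\{epsilon} = { d, j, m, y }; P is nullable, continue.
m is a terminal; add {m} and stop.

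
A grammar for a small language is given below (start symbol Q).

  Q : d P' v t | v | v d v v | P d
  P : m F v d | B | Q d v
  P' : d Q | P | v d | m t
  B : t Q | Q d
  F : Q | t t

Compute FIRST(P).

P : m F v d contributes {m}.
From P : B: add FIRST(B) = { d, m, t, v }.
From P : Q d v: add FIRST(Q) = { d, m, t, v }.
Union: FIRST(P) = { d, m, t, v }.

{ d, m, t, v }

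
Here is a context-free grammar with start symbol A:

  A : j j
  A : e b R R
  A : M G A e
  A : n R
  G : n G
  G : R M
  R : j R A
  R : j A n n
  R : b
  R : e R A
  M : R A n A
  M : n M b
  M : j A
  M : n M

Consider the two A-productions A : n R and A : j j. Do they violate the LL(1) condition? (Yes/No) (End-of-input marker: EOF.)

No

FIRST(n R) = { n } and FIRST(j j) = { j }.
The FIRST sets are disjoint and neither alternative is nullable — no conflict.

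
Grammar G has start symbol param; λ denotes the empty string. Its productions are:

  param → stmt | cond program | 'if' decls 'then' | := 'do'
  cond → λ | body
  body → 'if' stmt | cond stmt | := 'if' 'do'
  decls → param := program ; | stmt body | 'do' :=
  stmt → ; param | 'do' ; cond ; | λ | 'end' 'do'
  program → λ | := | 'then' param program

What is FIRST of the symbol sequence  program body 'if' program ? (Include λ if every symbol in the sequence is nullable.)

Add FIRST(program)\{λ} = { 'then', := }; program is nullable, continue.
Add FIRST(body)\{λ} = { 'do', 'end', 'if', :=, ; }; body is nullable, continue.
'if' is a terminal; add {'if'} and stop.

{ 'do', 'end', 'if', 'then', :=, ; }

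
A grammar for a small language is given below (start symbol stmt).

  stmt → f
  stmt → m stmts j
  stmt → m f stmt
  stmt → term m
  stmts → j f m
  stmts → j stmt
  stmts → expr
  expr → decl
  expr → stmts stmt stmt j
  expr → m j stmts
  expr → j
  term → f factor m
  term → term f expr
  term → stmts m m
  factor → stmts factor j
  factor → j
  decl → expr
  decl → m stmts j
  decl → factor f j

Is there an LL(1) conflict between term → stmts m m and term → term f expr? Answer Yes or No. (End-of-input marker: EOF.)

Yes

FIRST(stmts m m) = { j, m } and FIRST(term f expr) = { f, j, m }.
Both contain j, so the two alternatives are not disjoint — LL(1) conflict.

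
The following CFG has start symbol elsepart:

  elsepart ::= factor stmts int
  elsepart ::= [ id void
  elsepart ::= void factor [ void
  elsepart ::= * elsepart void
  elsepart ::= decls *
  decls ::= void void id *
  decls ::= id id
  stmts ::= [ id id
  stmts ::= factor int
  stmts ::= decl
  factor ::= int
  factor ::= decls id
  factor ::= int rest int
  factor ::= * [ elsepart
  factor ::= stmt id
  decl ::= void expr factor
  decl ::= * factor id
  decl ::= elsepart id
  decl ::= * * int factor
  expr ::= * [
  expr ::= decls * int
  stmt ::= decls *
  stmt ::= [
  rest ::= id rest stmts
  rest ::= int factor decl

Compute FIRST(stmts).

stmts ::= [ id id contributes {[}.
From stmts ::= factor int: add FIRST(factor) = { *, [, id, int, void }.
From stmts ::= decl: add FIRST(decl) = { *, [, id, int, void }.
Union: FIRST(stmts) = { *, [, id, int, void }.

{ *, [, id, int, void }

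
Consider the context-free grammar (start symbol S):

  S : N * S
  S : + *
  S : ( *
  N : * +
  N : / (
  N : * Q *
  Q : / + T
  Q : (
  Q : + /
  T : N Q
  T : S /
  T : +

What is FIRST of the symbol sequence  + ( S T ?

{ + }

+ is a terminal; add {+} and stop.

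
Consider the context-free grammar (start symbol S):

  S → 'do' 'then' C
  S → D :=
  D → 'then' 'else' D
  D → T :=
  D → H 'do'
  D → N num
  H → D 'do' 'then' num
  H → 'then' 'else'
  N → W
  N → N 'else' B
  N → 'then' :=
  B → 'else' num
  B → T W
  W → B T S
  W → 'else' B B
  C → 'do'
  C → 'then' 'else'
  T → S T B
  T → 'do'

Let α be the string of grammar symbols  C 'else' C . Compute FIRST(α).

Add FIRST(C) = { 'do', 'then' }; C is not nullable, stop.

{ 'do', 'then' }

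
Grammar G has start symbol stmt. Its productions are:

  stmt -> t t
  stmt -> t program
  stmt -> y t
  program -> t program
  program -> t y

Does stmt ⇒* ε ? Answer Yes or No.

No nonterminal in this grammar is nullable.
No production of stmt has an RHS whose symbols are all nullable, so stmt is not nullable.

No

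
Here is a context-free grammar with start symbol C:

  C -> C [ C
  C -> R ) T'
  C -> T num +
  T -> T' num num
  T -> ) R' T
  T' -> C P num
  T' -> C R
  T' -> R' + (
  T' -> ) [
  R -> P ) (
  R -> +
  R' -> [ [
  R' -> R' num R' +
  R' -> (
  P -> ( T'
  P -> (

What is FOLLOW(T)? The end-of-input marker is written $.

In C -> T num +: add FIRST(num +) = { num }.
In T -> ) R' T: T is at the end, add FOLLOW(T) = { num }.
Union: FOLLOW(T) = { num }.

{ num }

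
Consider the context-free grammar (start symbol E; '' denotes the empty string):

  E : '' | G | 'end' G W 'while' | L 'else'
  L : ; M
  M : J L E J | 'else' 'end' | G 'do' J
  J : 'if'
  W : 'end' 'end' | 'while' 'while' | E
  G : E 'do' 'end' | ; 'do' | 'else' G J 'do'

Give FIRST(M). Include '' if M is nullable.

{ 'do', 'else', 'end', 'if', ; }

From M : J L E J: add FIRST(J) = { 'if' }.
M : 'else' 'end' contributes {'else'}.
From M : G 'do' J: add FIRST(G) = { 'do', 'else', 'end', ; }.
Union: FIRST(M) = { 'do', 'else', 'end', 'if', ; }.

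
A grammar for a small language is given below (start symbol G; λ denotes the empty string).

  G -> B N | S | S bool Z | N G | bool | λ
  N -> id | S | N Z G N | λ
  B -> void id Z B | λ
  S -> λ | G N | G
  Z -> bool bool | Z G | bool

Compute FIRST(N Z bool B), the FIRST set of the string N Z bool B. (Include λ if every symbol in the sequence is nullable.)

{ bool, id, void }

Add FIRST(N)\{λ} = { bool, id, void }; N is nullable, continue.
Add FIRST(Z) = { bool }; Z is not nullable, stop.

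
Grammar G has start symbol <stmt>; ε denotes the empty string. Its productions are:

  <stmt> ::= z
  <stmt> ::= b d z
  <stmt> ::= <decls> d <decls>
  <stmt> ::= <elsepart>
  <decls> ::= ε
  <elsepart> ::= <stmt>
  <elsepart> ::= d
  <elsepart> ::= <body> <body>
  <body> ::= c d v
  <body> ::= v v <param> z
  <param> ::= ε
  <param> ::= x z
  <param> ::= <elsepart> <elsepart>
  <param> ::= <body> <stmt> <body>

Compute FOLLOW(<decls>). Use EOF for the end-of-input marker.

{ EOF, b, c, d, v, z }

In <stmt> ::= <decls> d <decls>: add FIRST(d <decls>) = { d }.
In <stmt> ::= <decls> d <decls>: <decls> is at the end, add FOLLOW(<stmt>) = { EOF, b, c, d, v, z }.
Union: FOLLOW(<decls>) = { EOF, b, c, d, v, z }.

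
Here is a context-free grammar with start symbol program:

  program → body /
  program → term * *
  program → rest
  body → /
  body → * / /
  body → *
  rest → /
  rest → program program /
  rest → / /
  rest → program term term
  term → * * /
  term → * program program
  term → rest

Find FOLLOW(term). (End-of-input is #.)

In program → term * *: add FIRST(* *) = { * }.
In rest → program term term: add FIRST(term) = { *, / }.
In rest → program term term: term is at the end, add FOLLOW(rest) = { #, *, / }.
Union: FOLLOW(term) = { #, *, / }.

{ #, *, / }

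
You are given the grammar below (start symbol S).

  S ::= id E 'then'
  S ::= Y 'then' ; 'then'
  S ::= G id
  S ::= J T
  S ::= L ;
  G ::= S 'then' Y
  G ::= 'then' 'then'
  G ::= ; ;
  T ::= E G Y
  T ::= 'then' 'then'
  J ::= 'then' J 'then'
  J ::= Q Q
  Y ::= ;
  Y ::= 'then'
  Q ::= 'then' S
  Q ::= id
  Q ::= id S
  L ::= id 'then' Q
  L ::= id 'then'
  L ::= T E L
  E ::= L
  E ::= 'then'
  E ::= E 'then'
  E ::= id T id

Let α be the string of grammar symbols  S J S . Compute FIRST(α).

{ 'then', ;, id }

Add FIRST(S) = { 'then', ;, id }; S is not nullable, stop.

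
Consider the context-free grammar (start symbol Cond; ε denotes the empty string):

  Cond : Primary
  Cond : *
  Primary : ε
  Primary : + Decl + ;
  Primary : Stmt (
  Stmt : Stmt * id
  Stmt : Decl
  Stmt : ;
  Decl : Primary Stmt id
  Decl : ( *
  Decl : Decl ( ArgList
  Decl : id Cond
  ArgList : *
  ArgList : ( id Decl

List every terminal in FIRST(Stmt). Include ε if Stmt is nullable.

{ (, +, ;, id }

From Stmt : Stmt * id: add FIRST(Stmt) = { (, +, ;, id }.
From Stmt : Decl: add FIRST(Decl) = { (, +, ;, id }.
Stmt : ; contributes {;}.
Union: FIRST(Stmt) = { (, +, ;, id }.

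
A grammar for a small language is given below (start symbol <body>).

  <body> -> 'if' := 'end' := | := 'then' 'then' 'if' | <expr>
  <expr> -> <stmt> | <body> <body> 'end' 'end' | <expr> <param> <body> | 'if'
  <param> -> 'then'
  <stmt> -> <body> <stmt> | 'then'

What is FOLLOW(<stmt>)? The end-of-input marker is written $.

In <expr> -> <stmt>: <stmt> is at the end, add FOLLOW(<expr>) = { $, 'end', 'if', 'then', := }.
In <stmt> -> <body> <stmt>: <stmt> is at the end, add FOLLOW(<stmt>) = { $, 'end', 'if', 'then', := }.
Union: FOLLOW(<stmt>) = { $, 'end', 'if', 'then', := }.

{ $, 'end', 'if', 'then', := }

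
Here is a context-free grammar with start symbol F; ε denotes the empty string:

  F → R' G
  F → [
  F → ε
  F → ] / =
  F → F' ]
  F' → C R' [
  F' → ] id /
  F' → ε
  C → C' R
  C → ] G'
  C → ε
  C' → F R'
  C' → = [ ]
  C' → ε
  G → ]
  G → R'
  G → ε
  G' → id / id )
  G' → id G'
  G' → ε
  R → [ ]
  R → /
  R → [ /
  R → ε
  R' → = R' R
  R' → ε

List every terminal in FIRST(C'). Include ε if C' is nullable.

{ /, =, [, ], ε }

From C' → F R': F, R' nullable, take FIRST(F) ∪ FIRST(R') = { /, =, [, ] }; also ε since the whole RHS is nullable.
C' → = [ ] contributes {=}.
C' → ε contributes ε.
Union: FIRST(C') = { /, =, [, ], ε }.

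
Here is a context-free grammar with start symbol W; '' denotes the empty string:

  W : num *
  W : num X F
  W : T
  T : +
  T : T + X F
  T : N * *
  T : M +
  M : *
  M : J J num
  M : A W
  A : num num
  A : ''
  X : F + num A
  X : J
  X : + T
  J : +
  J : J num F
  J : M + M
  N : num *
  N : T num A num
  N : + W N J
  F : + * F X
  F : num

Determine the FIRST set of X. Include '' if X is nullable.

{ *, +, num }

From X : F + num A: add FIRST(F) = { +, num }.
From X : J: add FIRST(J) = { *, +, num }.
X : + T contributes {+}.
Union: FIRST(X) = { *, +, num }.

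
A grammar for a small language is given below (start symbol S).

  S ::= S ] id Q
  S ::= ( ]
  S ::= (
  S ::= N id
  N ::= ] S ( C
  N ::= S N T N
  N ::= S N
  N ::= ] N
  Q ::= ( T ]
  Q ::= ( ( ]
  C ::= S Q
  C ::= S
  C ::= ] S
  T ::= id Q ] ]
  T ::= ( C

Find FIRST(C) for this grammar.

From C ::= S Q: add FIRST(S) = { (, ] }.
From C ::= S: add FIRST(S) = { (, ] }.
C ::= ] S contributes {]}.
Union: FIRST(C) = { (, ] }.

{ (, ] }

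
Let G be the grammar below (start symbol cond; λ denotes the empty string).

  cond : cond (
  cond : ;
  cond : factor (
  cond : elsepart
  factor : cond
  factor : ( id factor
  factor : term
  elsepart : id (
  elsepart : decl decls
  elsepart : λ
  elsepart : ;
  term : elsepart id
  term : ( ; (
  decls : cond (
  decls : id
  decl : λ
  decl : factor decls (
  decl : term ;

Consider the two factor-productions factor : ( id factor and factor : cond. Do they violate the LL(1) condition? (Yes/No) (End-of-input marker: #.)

FIRST(( id factor) = { ( } and FIRST(cond) = { (, ;, id, λ }.
Both contain (, so the two alternatives are not disjoint — LL(1) conflict.

Yes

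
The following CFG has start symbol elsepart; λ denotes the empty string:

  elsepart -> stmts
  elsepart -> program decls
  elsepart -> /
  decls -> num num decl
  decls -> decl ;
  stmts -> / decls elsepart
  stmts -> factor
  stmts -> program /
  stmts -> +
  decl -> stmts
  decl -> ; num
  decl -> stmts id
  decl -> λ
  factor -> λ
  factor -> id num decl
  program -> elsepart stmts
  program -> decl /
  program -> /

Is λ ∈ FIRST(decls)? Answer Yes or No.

Nullable nonterminals: decl, elsepart, factor, program, stmts.
No production of decls has an RHS whose symbols are all nullable, so decls is not nullable.

No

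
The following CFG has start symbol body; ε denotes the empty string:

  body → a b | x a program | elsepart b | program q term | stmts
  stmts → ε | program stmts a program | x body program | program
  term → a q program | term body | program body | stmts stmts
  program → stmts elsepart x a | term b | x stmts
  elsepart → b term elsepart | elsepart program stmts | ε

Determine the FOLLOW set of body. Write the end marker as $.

body is the start symbol, so $ ∈ FOLLOW(body).
In stmts → x body program: add FIRST(program) = { a, b, x }.
In term → term body: body is at the end, add FOLLOW(term) = { $, a, b, x }.
In term → program body: body is at the end, add FOLLOW(term) = { $, a, b, x }.
Union: FOLLOW(body) = { $, a, b, x }.

{ $, a, b, x }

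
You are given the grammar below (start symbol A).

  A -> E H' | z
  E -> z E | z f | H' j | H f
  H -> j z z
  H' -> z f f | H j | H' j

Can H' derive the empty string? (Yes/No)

No

No nonterminal in this grammar is nullable.
No production of H' has an RHS whose symbols are all nullable, so H' is not nullable.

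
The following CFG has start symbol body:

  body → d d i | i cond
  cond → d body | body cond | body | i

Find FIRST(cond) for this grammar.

cond → d body contributes {d}.
From cond → body cond: add FIRST(body) = { d, i }.
From cond → body: add FIRST(body) = { d, i }.
cond → i contributes {i}.
Union: FIRST(cond) = { d, i }.

{ d, i }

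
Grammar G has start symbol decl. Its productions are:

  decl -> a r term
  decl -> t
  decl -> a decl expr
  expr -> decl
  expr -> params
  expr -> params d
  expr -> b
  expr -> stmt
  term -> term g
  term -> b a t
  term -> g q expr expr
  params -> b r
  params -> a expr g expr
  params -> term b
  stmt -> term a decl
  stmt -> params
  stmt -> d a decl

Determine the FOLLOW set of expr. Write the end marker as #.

{ #, a, b, d, g, t }

In decl -> a decl expr: expr is at the end, add FOLLOW(decl) = { #, a, b, d, g, t }.
In term -> g q expr expr: add FIRST(expr) = { a, b, d, g, t }.
In term -> g q expr expr: expr is at the end, add FOLLOW(term) = { #, a, b, d, g, t }.
In params -> a expr g expr: add FIRST(g expr) = { g }.
In params -> a expr g expr: expr is at the end, add FOLLOW(params) = { #, a, b, d, g, t }.
Union: FOLLOW(expr) = { #, a, b, d, g, t }.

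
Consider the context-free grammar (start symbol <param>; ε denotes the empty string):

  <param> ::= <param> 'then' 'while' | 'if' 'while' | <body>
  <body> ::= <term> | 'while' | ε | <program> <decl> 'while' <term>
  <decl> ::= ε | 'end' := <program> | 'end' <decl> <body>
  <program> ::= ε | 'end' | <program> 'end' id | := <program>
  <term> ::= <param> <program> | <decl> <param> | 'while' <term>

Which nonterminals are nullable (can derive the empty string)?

{ <body>, <decl>, <param>, <program>, <term> }

Directly nullable (have an ε-production): <body>, <decl>, <program>.
<term> ::= <param> <program> with every symbol nullable, so <term> is nullable.
<param> ::= <body> with every symbol nullable, so <param> is nullable.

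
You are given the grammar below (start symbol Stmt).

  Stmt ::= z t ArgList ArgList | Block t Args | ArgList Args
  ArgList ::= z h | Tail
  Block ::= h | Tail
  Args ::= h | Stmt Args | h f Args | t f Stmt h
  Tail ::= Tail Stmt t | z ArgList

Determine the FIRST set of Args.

Args ::= h contributes {h}.
From Args ::= Stmt Args: add FIRST(Stmt) = { h, z }.
Args ::= h f Args contributes {h}.
Args ::= t f Stmt h contributes {t}.
Union: FIRST(Args) = { h, t, z }.

{ h, t, z }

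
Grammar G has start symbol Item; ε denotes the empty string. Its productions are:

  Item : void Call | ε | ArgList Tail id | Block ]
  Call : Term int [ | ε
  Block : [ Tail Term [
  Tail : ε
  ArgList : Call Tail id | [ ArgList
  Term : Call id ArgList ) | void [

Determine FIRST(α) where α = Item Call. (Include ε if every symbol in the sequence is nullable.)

Add FIRST(Item)\{ε} = { [, id, void }; Item is nullable, continue.
Add FIRST(Call)\{ε} = { id, void }; Call is nullable, continue.
Every symbol is nullable, so include ε.

{ [, id, void, ε }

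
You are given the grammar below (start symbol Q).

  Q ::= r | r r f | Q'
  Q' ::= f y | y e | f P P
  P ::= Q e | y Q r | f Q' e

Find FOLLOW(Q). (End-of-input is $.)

{ $, e, r }

Q is the start symbol, so $ ∈ FOLLOW(Q).
In P ::= Q e: add FIRST(e) = { e }.
In P ::= y Q r: add FIRST(r) = { r }.
Union: FOLLOW(Q) = { $, e, r }.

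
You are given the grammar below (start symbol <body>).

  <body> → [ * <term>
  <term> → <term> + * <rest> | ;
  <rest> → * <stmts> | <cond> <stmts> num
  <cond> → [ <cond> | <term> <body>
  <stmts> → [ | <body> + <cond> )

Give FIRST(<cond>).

{ ;, [ }

<cond> → [ <cond> contributes {[}.
From <cond> → <term> <body>: add FIRST(<term>) = { ; }.
Union: FIRST(<cond>) = { ;, [ }.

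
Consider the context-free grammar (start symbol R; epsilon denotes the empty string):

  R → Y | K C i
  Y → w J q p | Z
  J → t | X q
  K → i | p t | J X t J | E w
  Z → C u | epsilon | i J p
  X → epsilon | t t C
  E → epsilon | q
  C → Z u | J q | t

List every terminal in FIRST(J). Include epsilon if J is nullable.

J → t contributes {t}.
From J → X q: X nullable, take FIRST(X) ∪ {q} = { q, t }.
Union: FIRST(J) = { q, t }.

{ q, t }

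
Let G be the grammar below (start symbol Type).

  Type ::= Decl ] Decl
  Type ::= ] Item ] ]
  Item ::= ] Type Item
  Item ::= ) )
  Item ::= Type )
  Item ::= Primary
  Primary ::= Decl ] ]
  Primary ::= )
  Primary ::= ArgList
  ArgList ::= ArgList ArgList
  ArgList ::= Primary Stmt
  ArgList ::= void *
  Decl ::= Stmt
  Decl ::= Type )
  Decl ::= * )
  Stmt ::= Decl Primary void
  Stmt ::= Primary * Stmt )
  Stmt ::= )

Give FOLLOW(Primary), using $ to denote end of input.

In Item ::= Primary: Primary is at the end, add FOLLOW(Item) = { ] }.
In ArgList ::= Primary Stmt: add FIRST(Stmt) = { ), *, ], void }.
In Stmt ::= Decl Primary void: add FIRST(void) = { void }.
In Stmt ::= Primary * Stmt ): add FIRST(* Stmt )) = { * }.
Union: FOLLOW(Primary) = { ), *, ], void }.

{ ), *, ], void }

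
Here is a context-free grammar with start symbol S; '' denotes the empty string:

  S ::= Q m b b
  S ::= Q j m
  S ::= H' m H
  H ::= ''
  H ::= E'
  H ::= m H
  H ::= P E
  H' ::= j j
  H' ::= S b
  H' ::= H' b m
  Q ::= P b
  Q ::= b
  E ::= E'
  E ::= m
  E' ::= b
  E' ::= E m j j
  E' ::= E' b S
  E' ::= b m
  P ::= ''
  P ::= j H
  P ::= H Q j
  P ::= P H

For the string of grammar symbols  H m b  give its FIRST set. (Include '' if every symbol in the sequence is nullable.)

{ b, j, m }

Add FIRST(H)\{''} = { b, j, m }; H is nullable, continue.
m is a terminal; add {m} and stop.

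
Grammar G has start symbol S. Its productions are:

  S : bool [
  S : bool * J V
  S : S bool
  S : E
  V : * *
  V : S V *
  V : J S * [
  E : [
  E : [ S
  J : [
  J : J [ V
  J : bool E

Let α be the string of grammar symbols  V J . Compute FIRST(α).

{ *, [, bool }

Add FIRST(V) = { *, [, bool }; V is not nullable, stop.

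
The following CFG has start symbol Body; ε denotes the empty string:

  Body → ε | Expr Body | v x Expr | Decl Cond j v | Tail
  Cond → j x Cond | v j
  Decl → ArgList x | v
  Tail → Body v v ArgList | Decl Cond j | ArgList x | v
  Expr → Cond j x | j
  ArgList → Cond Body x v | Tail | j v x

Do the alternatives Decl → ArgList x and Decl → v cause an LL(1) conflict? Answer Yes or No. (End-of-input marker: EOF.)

Yes

FIRST(ArgList x) = { j, v } and FIRST(v) = { v }.
Both contain v, so the two alternatives are not disjoint — LL(1) conflict.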